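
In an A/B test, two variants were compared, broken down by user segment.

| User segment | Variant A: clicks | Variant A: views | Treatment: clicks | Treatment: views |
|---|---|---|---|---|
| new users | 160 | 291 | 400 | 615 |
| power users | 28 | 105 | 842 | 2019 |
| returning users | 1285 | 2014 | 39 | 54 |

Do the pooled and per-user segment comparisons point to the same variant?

New users: Variant A 160/291 = 55.0%, Treatment 400/615 = 65.0% → Treatment
Power users: Variant A 28/105 = 26.7%, Treatment 842/2019 = 41.7% → Treatment
Returning users: Variant A 1285/2014 = 63.8%, Treatment 39/54 = 72.2% → Treatment
Overall: Variant A 1473/2410 = 61.1%, Treatment 1281/2688 = 47.7% → Variant A
Treatment wins each user group but Variant A wins overall — the comparison reverses. Treatment's views skew toward power users, which has a lower base rate.

No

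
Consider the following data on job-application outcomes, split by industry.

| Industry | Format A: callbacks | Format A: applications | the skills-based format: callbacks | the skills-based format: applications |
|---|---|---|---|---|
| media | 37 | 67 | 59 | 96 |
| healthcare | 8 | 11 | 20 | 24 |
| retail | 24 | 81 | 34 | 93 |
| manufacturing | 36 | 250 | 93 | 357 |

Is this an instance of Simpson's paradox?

Media: Format A 37/67 = 55.2%, the skills-based format 59/96 = 61.5% → the skills-based format
Healthcare: Format A 8/11 = 72.7%, the skills-based format 20/24 = 83.3% → the skills-based format
Retail: Format A 24/81 = 29.6%, the skills-based format 34/93 = 36.6% → the skills-based format
Manufacturing: Format A 36/250 = 14.4%, the skills-based format 93/357 = 26.1% → the skills-based format
Overall: Format A 105/409 = 25.7%, the skills-based format 206/570 = 36.1% → the skills-based format
The skills-based format wins overall and in every industry group — no reversal.

No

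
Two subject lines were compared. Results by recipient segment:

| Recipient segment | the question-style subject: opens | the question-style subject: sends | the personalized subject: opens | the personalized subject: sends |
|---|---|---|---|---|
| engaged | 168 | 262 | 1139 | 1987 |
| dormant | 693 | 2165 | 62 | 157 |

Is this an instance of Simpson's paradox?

No

Engaged: the question-style subject 168/262 = 64.1%, the personalized subject 1139/1987 = 57.3% → the question-style subject
Dormant: the question-style subject 693/2165 = 32.0%, the personalized subject 62/157 = 39.5% → the personalized subject
Overall: the question-style subject 861/2427 = 35.5%, the personalized subject 1201/2144 = 56.0% → the personalized subject
Neither sweeps: the question-style subject wins 1 of 2 groups, the personalized subject wins 1. The personalized subject wins overall but not every group — no Simpson reversal.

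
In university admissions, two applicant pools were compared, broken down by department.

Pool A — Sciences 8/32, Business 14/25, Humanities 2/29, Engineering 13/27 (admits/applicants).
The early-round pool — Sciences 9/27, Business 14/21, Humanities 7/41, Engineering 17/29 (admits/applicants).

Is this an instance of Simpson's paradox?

Sciences: Pool A 8/32 = 25.0%, the early-round pool 9/27 = 33.3% → the early-round pool
Business: Pool A 14/25 = 56.0%, the early-round pool 14/21 = 66.7% → the early-round pool
Humanities: Pool A 2/29 = 6.9%, the early-round pool 7/41 = 17.1% → the early-round pool
Engineering: Pool A 13/27 = 48.1%, the early-round pool 17/29 = 58.6% → the early-round pool
Overall: Pool A 37/113 = 32.7%, the early-round pool 47/118 = 39.8% → the early-round pool
The early-round pool wins overall and in every department group — no reversal.

No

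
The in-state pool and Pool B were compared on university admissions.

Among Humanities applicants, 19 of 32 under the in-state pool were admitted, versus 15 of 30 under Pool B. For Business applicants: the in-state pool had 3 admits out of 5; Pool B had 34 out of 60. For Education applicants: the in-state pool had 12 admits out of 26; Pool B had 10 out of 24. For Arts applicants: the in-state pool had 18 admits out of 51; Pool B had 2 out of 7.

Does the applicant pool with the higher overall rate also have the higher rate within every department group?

No

Humanities: the in-state pool 19/32 = 59.4%, Pool B 15/30 = 50.0% → the in-state pool
Business: the in-state pool 3/5 = 60.0%, Pool B 34/60 = 56.7% → the in-state pool
Education: the in-state pool 12/26 = 46.2%, Pool B 10/24 = 41.7% → the in-state pool
Arts: the in-state pool 18/51 = 35.3%, Pool B 2/7 = 28.6% → the in-state pool
Overall: the in-state pool 52/114 = 45.6%, Pool B 61/121 = 50.4% → Pool B
The in-state pool wins each department group but Pool B wins overall — the comparison reverses. The in-state pool's applicants skew toward Arts, which has a lower base rate.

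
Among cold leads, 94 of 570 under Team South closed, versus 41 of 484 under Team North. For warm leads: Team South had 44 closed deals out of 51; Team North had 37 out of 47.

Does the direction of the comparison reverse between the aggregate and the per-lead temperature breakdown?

No

Cold: Team South 94/570 = 16.5%, Team North 41/484 = 8.5% → Team South
Warm: Team South 44/51 = 86.3%, Team North 37/47 = 78.7% → Team South
Overall: Team South 138/621 = 22.2%, Team North 78/531 = 14.7% → Team South
Team South wins overall and in every lead group — no reversal.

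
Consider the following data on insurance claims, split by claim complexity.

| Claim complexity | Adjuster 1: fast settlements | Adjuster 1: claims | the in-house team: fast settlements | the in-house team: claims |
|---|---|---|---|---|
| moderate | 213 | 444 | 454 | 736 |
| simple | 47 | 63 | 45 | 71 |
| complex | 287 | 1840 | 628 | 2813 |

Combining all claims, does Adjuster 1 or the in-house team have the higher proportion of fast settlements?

the in-house team

Moderate: Adjuster 1 213/444 = 48.0%, the in-house team 454/736 = 61.7% → the in-house team
Simple: Adjuster 1 47/63 = 74.6%, the in-house team 45/71 = 63.4% → Adjuster 1
Complex: Adjuster 1 287/1840 = 15.6%, the in-house team 628/2813 = 22.3% → the in-house team
Overall: Adjuster 1 547/2347 = 23.3%, the in-house team 1127/3620 = 31.1% → the in-house team
(Neither sweeps every claim group, but the in-house team has the higher pooled rate.)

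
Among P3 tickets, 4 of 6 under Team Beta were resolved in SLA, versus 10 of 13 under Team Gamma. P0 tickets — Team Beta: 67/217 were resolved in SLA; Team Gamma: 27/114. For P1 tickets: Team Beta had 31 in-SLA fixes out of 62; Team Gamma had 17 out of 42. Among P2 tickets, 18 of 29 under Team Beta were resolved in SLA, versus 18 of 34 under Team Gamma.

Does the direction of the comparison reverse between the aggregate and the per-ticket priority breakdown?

No

P3: Team Beta 4/6 = 66.7%, Team Gamma 10/13 = 76.9% → Team Gamma
P0: Team Beta 67/217 = 30.9%, Team Gamma 27/114 = 23.7% → Team Beta
P1: Team Beta 31/62 = 50.0%, Team Gamma 17/42 = 40.5% → Team Beta
P2: Team Beta 18/29 = 62.1%, Team Gamma 18/34 = 52.9% → Team Beta
Overall: Team Beta 120/314 = 38.2%, Team Gamma 72/203 = 35.5% → Team Beta
Neither sweeps: Team Beta wins 3 of 4 groups, Team Gamma wins 1. Team Beta wins overall but not every group — no Simpson reversal.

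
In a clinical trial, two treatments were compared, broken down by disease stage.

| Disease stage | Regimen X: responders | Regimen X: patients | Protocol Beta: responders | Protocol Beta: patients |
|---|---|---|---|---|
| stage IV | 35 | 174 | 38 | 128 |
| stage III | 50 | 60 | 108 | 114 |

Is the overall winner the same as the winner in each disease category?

Stage IV: Regimen X 35/174 = 20.1%, Protocol Beta 38/128 = 29.7% → Protocol Beta
Stage III: Regimen X 50/60 = 83.3%, Protocol Beta 108/114 = 94.7% → Protocol Beta
Overall: Regimen X 85/234 = 36.3%, Protocol Beta 146/242 = 60.3% → Protocol Beta
Protocol Beta wins overall and in every disease group — no reversal.

Yes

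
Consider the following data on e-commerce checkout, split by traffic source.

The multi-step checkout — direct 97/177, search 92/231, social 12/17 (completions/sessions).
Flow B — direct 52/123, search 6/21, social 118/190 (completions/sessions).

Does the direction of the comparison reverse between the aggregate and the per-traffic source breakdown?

Yes

Direct: the multi-step checkout 97/177 = 54.8%, Flow B 52/123 = 42.3% → the multi-step checkout
Search: the multi-step checkout 92/231 = 39.8%, Flow B 6/21 = 28.6% → the multi-step checkout
Social: the multi-step checkout 12/17 = 70.6%, Flow B 118/190 = 62.1% → the multi-step checkout
Overall: the multi-step checkout 201/425 = 47.3%, Flow B 176/334 = 52.7% → Flow B
The multi-step checkout wins each traffic group but Flow B wins overall — the comparison reverses. The multi-step checkout's sessions skew toward search, which has a lower base rate.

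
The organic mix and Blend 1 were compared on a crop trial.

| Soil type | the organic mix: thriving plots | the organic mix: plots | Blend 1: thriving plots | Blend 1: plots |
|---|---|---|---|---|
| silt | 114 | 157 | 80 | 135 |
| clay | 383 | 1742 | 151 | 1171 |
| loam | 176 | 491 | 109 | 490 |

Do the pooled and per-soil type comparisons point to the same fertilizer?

Yes

Silt: the organic mix 114/157 = 72.6%, Blend 1 80/135 = 59.3% → the organic mix
Clay: the organic mix 383/1742 = 22.0%, Blend 1 151/1171 = 12.9% → the organic mix
Loam: the organic mix 176/491 = 35.8%, Blend 1 109/490 = 22.2% → the organic mix
Overall: the organic mix 673/2390 = 28.2%, Blend 1 340/1796 = 18.9% → the organic mix
The organic mix wins overall and in every soil group — no reversal.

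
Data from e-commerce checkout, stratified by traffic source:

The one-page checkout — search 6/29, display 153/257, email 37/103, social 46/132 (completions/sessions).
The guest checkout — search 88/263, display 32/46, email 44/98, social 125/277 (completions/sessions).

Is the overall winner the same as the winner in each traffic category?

Search: the one-page checkout 6/29 = 20.7%, the guest checkout 88/263 = 33.5% → the guest checkout
Display: the one-page checkout 153/257 = 59.5%, the guest checkout 32/46 = 69.6% → the guest checkout
Email: the one-page checkout 37/103 = 35.9%, the guest checkout 44/98 = 44.9% → the guest checkout
Social: the one-page checkout 46/132 = 34.8%, the guest checkout 125/277 = 45.1% → the guest checkout
Overall: the one-page checkout 242/521 = 46.4%, the guest checkout 289/684 = 42.3% → the one-page checkout
The guest checkout wins each traffic group but the one-page checkout wins overall — the comparison reverses. The guest checkout's sessions skew toward search, which has a lower base rate.

No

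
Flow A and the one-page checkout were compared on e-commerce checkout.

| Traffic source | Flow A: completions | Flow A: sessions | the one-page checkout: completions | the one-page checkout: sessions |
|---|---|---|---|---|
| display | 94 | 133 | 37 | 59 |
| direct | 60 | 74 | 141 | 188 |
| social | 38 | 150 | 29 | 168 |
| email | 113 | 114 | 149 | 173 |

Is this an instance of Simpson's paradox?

Display: Flow A 94/133 = 70.7%, the one-page checkout 37/59 = 62.7% → Flow A
Direct: Flow A 60/74 = 81.1%, the one-page checkout 141/188 = 75.0% → Flow A
Social: Flow A 38/150 = 25.3%, the one-page checkout 29/168 = 17.3% → Flow A
Email: Flow A 113/114 = 99.1%, the one-page checkout 149/173 = 86.1% → Flow A
Overall: Flow A 305/471 = 64.8%, the one-page checkout 356/588 = 60.5% → Flow A
Flow A wins overall and in every traffic group — no reversal.

No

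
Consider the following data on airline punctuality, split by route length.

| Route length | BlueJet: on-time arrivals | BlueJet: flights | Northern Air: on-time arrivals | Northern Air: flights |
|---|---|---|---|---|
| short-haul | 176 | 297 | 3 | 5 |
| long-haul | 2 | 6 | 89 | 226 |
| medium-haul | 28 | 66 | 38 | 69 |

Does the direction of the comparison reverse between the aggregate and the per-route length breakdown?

Yes

Short-haul: BlueJet 176/297 = 59.3%, Northern Air 3/5 = 60.0% → Northern Air
Long-haul: BlueJet 2/6 = 33.3%, Northern Air 89/226 = 39.4% → Northern Air
Medium-haul: BlueJet 28/66 = 42.4%, Northern Air 38/69 = 55.1% → Northern Air
Overall: BlueJet 206/369 = 55.8%, Northern Air 130/300 = 43.3% → BlueJet
Northern Air wins each route group but BlueJet wins overall — the comparison reverses. Northern Air's flights skew toward long-haul, which has a lower base rate.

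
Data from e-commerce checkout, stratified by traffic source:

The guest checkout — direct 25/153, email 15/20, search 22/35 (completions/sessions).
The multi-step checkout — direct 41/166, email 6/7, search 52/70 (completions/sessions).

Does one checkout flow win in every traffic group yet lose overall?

No

Direct: the guest checkout 25/153 = 16.3%, the multi-step checkout 41/166 = 24.7% → the multi-step checkout
Email: the guest checkout 15/20 = 75.0%, the multi-step checkout 6/7 = 85.7% → the multi-step checkout
Search: the guest checkout 22/35 = 62.9%, the multi-step checkout 52/70 = 74.3% → the multi-step checkout
Overall: the guest checkout 62/208 = 29.8%, the multi-step checkout 99/243 = 40.7% → the multi-step checkout
The multi-step checkout wins overall and in every traffic group — no reversal.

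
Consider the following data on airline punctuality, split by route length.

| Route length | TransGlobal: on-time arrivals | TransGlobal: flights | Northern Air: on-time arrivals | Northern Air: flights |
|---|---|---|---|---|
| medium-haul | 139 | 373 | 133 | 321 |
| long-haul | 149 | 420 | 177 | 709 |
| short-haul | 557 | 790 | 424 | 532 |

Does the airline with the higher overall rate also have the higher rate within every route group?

Medium-haul: TransGlobal 139/373 = 37.3%, Northern Air 133/321 = 41.4% → Northern Air
Long-haul: TransGlobal 149/420 = 35.5%, Northern Air 177/709 = 25.0% → TransGlobal
Short-haul: TransGlobal 557/790 = 70.5%, Northern Air 424/532 = 79.7% → Northern Air
Overall: TransGlobal 845/1583 = 53.4%, Northern Air 734/1562 = 47.0% → TransGlobal
Neither sweeps: TransGlobal wins 1 of 3 groups, Northern Air wins 2. TransGlobal wins overall but not every group — no Simpson reversal.

No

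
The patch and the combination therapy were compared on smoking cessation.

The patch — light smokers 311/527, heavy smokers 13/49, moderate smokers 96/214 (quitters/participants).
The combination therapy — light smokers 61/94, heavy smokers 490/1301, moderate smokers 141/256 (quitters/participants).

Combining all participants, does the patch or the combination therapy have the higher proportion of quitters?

the patch

Light smokers: the patch 311/527 = 59.0%, the combination therapy 61/94 = 64.9% → the combination therapy
Heavy smokers: the patch 13/49 = 26.5%, the combination therapy 490/1301 = 37.7% → the combination therapy
Moderate smokers: the patch 96/214 = 44.9%, the combination therapy 141/256 = 55.1% → the combination therapy
Overall: the patch 420/790 = 53.2%, the combination therapy 692/1651 = 41.9% → the patch
(The combination therapy wins every dependence group but the patch wins overall — the combination therapy's participants skew toward the low-rate heavy smokers group.)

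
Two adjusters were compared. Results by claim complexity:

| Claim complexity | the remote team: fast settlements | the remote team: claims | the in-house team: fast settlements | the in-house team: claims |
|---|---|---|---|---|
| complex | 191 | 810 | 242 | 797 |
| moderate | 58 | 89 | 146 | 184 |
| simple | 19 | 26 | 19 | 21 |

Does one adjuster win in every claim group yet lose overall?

No

Complex: the remote team 191/810 = 23.6%, the in-house team 242/797 = 30.4% → the in-house team
Moderate: the remote team 58/89 = 65.2%, the in-house team 146/184 = 79.3% → the in-house team
Simple: the remote team 19/26 = 73.1%, the in-house team 19/21 = 90.5% → the in-house team
Overall: the remote team 268/925 = 29.0%, the in-house team 407/1002 = 40.6% → the in-house team
The in-house team wins overall and in every claim group — no reversal.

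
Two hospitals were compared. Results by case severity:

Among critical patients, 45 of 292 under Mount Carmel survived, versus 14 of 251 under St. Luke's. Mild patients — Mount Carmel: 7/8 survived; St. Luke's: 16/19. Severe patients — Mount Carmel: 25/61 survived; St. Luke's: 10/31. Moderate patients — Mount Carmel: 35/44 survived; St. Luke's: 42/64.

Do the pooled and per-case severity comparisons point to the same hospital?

Yes

Critical: Mount Carmel 45/292 = 15.4%, St. Luke's 14/251 = 5.6% → Mount Carmel
Mild: Mount Carmel 7/8 = 87.5%, St. Luke's 16/19 = 84.2% → Mount Carmel
Severe: Mount Carmel 25/61 = 41.0%, St. Luke's 10/31 = 32.3% → Mount Carmel
Moderate: Mount Carmel 35/44 = 79.5%, St. Luke's 42/64 = 65.6% → Mount Carmel
Overall: Mount Carmel 112/405 = 27.7%, St. Luke's 82/365 = 22.5% → Mount Carmel
Mount Carmel wins overall and in every case group — no reversal.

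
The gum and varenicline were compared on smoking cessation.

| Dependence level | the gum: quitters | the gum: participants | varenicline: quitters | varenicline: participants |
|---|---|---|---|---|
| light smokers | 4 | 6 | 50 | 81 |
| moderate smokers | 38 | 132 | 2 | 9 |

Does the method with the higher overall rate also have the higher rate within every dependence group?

Light smokers: the gum 4/6 = 66.7%, varenicline 50/81 = 61.7% → the gum
Moderate smokers: the gum 38/132 = 28.8%, varenicline 2/9 = 22.2% → the gum
Overall: the gum 42/138 = 30.4%, varenicline 52/90 = 57.8% → varenicline
The gum wins each dependence group but varenicline wins overall — the comparison reverses. The gum's participants skew toward moderate smokers, which has a lower base rate.

No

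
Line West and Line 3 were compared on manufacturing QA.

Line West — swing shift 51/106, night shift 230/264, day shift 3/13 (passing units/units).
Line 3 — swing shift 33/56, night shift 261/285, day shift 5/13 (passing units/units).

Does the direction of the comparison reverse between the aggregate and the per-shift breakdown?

No

Swing shift: Line West 51/106 = 48.1%, Line 3 33/56 = 58.9% → Line 3
Night shift: Line West 230/264 = 87.1%, Line 3 261/285 = 91.6% → Line 3
Day shift: Line West 3/13 = 23.1%, Line 3 5/13 = 38.5% → Line 3
Overall: Line West 284/383 = 74.2%, Line 3 299/354 = 84.5% → Line 3
Line 3 wins overall and in every shift group — no reversal.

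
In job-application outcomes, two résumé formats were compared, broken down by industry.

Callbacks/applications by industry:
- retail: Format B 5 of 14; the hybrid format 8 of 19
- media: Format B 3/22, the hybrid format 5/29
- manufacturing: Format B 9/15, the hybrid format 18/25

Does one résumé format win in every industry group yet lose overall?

Retail: Format B 5/14 = 35.7%, the hybrid format 8/19 = 42.1% → the hybrid format
Media: Format B 3/22 = 13.6%, the hybrid format 5/29 = 17.2% → the hybrid format
Manufacturing: Format B 9/15 = 60.0%, the hybrid format 18/25 = 72.0% → the hybrid format
Overall: Format B 17/51 = 33.3%, the hybrid format 31/73 = 42.5% → the hybrid format
The hybrid format wins overall and in every industry group — no reversal.

No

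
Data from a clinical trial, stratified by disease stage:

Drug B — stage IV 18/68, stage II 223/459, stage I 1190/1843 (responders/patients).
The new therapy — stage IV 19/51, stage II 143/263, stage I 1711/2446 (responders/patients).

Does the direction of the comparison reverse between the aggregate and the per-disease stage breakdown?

No

Stage IV: Drug B 18/68 = 26.5%, the new therapy 19/51 = 37.3% → the new therapy
Stage II: Drug B 223/459 = 48.6%, the new therapy 143/263 = 54.4% → the new therapy
Stage I: Drug B 1190/1843 = 64.6%, the new therapy 1711/2446 = 70.0% → the new therapy
Overall: Drug B 1431/2370 = 60.4%, the new therapy 1873/2760 = 67.9% → the new therapy
The new therapy wins overall and in every disease group — no reversal.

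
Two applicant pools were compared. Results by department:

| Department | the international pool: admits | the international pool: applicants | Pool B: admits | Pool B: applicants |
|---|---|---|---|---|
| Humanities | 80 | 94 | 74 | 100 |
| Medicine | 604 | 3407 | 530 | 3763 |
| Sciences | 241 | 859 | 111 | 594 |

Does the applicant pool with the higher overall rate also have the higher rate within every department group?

Yes

Humanities: the international pool 80/94 = 85.1%, Pool B 74/100 = 74.0% → the international pool
Medicine: the international pool 604/3407 = 17.7%, Pool B 530/3763 = 14.1% → the international pool
Sciences: the international pool 241/859 = 28.1%, Pool B 111/594 = 18.7% → the international pool
Overall: the international pool 925/4360 = 21.2%, Pool B 715/4457 = 16.0% → the international pool
The international pool wins overall and in every department group — no reversal.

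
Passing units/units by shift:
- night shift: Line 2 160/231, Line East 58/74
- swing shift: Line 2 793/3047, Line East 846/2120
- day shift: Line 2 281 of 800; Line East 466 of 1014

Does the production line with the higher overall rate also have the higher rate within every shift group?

Yes

Night shift: Line 2 160/231 = 69.3%, Line East 58/74 = 78.4% → Line East
Swing shift: Line 2 793/3047 = 26.0%, Line East 846/2120 = 39.9% → Line East
Day shift: Line 2 281/800 = 35.1%, Line East 466/1014 = 46.0% → Line East
Overall: Line 2 1234/4078 = 30.3%, Line East 1370/3208 = 42.7% → Line East
Line East wins overall and in every shift group — no reversal.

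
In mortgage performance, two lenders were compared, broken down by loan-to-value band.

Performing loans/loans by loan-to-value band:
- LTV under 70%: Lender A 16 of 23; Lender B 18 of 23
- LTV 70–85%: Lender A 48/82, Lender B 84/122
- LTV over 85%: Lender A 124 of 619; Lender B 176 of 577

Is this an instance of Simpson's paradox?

No

LTV under 70%: Lender A 16/23 = 69.6%, Lender B 18/23 = 78.3% → Lender B
LTV 70–85%: Lender A 48/82 = 58.5%, Lender B 84/122 = 68.9% → Lender B
LTV over 85%: Lender A 124/619 = 20.0%, Lender B 176/577 = 30.5% → Lender B
Overall: Lender A 188/724 = 26.0%, Lender B 278/722 = 38.5% → Lender B
Lender B wins overall and in every loan-to-value group — no reversal.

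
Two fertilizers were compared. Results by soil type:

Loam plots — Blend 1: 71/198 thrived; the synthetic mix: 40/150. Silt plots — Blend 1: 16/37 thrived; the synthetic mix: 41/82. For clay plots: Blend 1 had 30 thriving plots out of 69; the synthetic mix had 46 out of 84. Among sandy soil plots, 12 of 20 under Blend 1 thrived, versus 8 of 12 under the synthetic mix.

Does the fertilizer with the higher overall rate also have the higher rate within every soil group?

No

Loam: Blend 1 71/198 = 35.9%, the synthetic mix 40/150 = 26.7% → Blend 1
Silt: Blend 1 16/37 = 43.2%, the synthetic mix 41/82 = 50.0% → the synthetic mix
Clay: Blend 1 30/69 = 43.5%, the synthetic mix 46/84 = 54.8% → the synthetic mix
Sandy soil: Blend 1 12/20 = 60.0%, the synthetic mix 8/12 = 66.7% → the synthetic mix
Overall: Blend 1 129/324 = 39.8%, the synthetic mix 135/328 = 41.2% → the synthetic mix
Neither sweeps: Blend 1 wins 1 of 4 groups, the synthetic mix wins 3. The synthetic mix wins overall but not every group — no Simpson reversal.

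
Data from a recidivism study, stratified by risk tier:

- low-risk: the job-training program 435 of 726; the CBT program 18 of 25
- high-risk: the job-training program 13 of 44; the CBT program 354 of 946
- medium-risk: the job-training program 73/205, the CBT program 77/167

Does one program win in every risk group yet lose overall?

Yes

Low-risk: the job-training program 435/726 = 59.9%, the CBT program 18/25 = 72.0% → the CBT program
High-risk: the job-training program 13/44 = 29.5%, the CBT program 354/946 = 37.4% → the CBT program
Medium-risk: the job-training program 73/205 = 35.6%, the CBT program 77/167 = 46.1% → the CBT program
Overall: the job-training program 521/975 = 53.4%, the CBT program 449/1138 = 39.5% → the job-training program
The CBT program wins each risk group but the job-training program wins overall — the comparison reverses. The CBT program's participants skew toward high-risk, which has a lower base rate.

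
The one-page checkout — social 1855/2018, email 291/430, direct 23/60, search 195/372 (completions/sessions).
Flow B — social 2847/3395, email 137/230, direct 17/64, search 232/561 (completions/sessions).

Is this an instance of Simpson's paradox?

Social: the one-page checkout 1855/2018 = 91.9%, Flow B 2847/3395 = 83.9% → the one-page checkout
Email: the one-page checkout 291/430 = 67.7%, Flow B 137/230 = 59.6% → the one-page checkout
Direct: the one-page checkout 23/60 = 38.3%, Flow B 17/64 = 26.6% → the one-page checkout
Search: the one-page checkout 195/372 = 52.4%, Flow B 232/561 = 41.4% → the one-page checkout
Overall: the one-page checkout 2364/2880 = 82.1%, Flow B 3233/4250 = 76.1% → the one-page checkout
The one-page checkout wins overall and in every traffic group — no reversal.

No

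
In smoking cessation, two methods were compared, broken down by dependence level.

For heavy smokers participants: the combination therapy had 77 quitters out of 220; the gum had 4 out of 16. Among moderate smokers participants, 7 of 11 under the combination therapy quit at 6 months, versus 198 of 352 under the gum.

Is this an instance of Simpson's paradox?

Yes

Heavy smokers: the combination therapy 77/220 = 35.0%, the gum 4/16 = 25.0% → the combination therapy
Moderate smokers: the combination therapy 7/11 = 63.6%, the gum 198/352 = 56.2% → the combination therapy
Overall: the combination therapy 84/231 = 36.4%, the gum 202/368 = 54.9% → the gum
The combination therapy wins each dependence group but the gum wins overall — the comparison reverses. The combination therapy's participants skew toward heavy smokers, which has a lower base rate.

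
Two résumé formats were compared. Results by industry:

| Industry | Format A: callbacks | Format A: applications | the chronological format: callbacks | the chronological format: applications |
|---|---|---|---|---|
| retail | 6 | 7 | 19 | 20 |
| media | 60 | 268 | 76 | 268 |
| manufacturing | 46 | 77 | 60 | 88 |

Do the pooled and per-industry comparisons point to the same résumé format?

Yes

Retail: Format A 6/7 = 85.7%, the chronological format 19/20 = 95.0% → the chronological format
Media: Format A 60/268 = 22.4%, the chronological format 76/268 = 28.4% → the chronological format
Manufacturing: Format A 46/77 = 59.7%, the chronological format 60/88 = 68.2% → the chronological format
Overall: Format A 112/352 = 31.8%, the chronological format 155/376 = 41.2% → the chronological format
The chronological format wins overall and in every industry group — no reversal.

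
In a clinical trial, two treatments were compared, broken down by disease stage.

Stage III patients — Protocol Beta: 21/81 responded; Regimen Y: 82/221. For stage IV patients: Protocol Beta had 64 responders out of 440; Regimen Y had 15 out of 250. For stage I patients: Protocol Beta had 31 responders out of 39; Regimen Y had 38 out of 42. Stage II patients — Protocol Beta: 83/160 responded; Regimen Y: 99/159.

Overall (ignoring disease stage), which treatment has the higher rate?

Stage III: Protocol Beta 21/81 = 25.9%, Regimen Y 82/221 = 37.1% → Regimen Y
Stage IV: Protocol Beta 64/440 = 14.5%, Regimen Y 15/250 = 6.0% → Protocol Beta
Stage I: Protocol Beta 31/39 = 79.5%, Regimen Y 38/42 = 90.5% → Regimen Y
Stage II: Protocol Beta 83/160 = 51.9%, Regimen Y 99/159 = 62.3% → Regimen Y
Overall: Protocol Beta 199/720 = 27.6%, Regimen Y 234/672 = 34.8% → Regimen Y
(Neither sweeps every disease group, but Regimen Y has the higher pooled rate.)

Regimen Y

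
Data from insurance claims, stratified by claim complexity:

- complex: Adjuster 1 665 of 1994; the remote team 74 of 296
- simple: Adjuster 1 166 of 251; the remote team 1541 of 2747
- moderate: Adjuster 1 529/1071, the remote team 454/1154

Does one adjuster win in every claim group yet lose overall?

Yes

Complex: Adjuster 1 665/1994 = 33.4%, the remote team 74/296 = 25.0% → Adjuster 1
Simple: Adjuster 1 166/251 = 66.1%, the remote team 1541/2747 = 56.1% → Adjuster 1
Moderate: Adjuster 1 529/1071 = 49.4%, the remote team 454/1154 = 39.3% → Adjuster 1
Overall: Adjuster 1 1360/3316 = 41.0%, the remote team 2069/4197 = 49.3% → the remote team
Adjuster 1 wins each claim group but the remote team wins overall — the comparison reverses. Adjuster 1's claims skew toward complex, which has a lower base rate.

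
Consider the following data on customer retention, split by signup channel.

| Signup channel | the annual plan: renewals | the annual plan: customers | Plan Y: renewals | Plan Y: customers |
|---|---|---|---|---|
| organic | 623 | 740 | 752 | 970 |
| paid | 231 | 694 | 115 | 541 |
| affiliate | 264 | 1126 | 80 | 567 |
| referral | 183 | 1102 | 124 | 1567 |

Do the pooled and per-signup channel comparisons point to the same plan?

Yes

Organic: the annual plan 623/740 = 84.2%, Plan Y 752/970 = 77.5% → the annual plan
Paid: the annual plan 231/694 = 33.3%, Plan Y 115/541 = 21.3% → the annual plan
Affiliate: the annual plan 264/1126 = 23.4%, Plan Y 80/567 = 14.1% → the annual plan
Referral: the annual plan 183/1102 = 16.6%, Plan Y 124/1567 = 7.9% → the annual plan
Overall: the annual plan 1301/3662 = 35.5%, Plan Y 1071/3645 = 29.4% → the annual plan
The annual plan wins overall and in every signup group — no reversal.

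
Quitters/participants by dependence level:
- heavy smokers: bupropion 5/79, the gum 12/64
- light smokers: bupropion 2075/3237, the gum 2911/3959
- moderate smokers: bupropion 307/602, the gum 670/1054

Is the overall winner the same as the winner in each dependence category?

Yes

Heavy smokers: bupropion 5/79 = 6.3%, the gum 12/64 = 18.8% → the gum
Light smokers: bupropion 2075/3237 = 64.1%, the gum 2911/3959 = 73.5% → the gum
Moderate smokers: bupropion 307/602 = 51.0%, the gum 670/1054 = 63.6% → the gum
Overall: bupropion 2387/3918 = 60.9%, the gum 3593/5077 = 70.8% → the gum
The gum wins overall and in every dependence group — no reversal.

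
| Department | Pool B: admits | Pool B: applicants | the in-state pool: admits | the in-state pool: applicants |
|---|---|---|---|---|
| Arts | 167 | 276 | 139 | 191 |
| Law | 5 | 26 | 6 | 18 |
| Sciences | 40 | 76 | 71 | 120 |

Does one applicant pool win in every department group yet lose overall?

Arts: Pool B 167/276 = 60.5%, the in-state pool 139/191 = 72.8% → the in-state pool
Law: Pool B 5/26 = 19.2%, the in-state pool 6/18 = 33.3% → the in-state pool
Sciences: Pool B 40/76 = 52.6%, the in-state pool 71/120 = 59.2% → the in-state pool
Overall: Pool B 212/378 = 56.1%, the in-state pool 216/329 = 65.7% → the in-state pool
The in-state pool wins overall and in every department group — no reversal.

No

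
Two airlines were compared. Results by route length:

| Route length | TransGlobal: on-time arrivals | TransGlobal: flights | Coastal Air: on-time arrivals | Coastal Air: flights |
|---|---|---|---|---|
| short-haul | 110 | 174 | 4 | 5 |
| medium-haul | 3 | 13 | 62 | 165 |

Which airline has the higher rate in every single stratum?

Short-haul: TransGlobal 110/174 = 63.2%, Coastal Air 4/5 = 80.0% → Coastal Air
Medium-haul: TransGlobal 3/13 = 23.1%, Coastal Air 62/165 = 37.6% → Coastal Air
Coastal Air has the higher rate in both groups.

Coastal Air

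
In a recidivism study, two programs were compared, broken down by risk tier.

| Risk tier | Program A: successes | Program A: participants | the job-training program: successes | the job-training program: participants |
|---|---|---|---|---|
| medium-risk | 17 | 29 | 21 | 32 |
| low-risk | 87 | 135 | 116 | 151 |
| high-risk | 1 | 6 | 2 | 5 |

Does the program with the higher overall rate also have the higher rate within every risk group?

Medium-risk: Program A 17/29 = 58.6%, the job-training program 21/32 = 65.6% → the job-training program
Low-risk: Program A 87/135 = 64.4%, the job-training program 116/151 = 76.8% → the job-training program
High-risk: Program A 1/6 = 16.7%, the job-training program 2/5 = 40.0% → the job-training program
Overall: Program A 105/170 = 61.8%, the job-training program 139/188 = 73.9% → the job-training program
The job-training program wins overall and in every risk group — no reversal.

Yes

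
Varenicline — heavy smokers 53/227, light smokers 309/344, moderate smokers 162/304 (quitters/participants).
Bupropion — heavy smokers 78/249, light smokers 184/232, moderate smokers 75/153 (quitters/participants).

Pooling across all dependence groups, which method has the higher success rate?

varenicline

Heavy smokers: varenicline 53/227 = 23.3%, bupropion 78/249 = 31.3% → bupropion
Light smokers: varenicline 309/344 = 89.8%, bupropion 184/232 = 79.3% → varenicline
Moderate smokers: varenicline 162/304 = 53.3%, bupropion 75/153 = 49.0% → varenicline
Overall: varenicline 524/875 = 59.9%, bupropion 337/634 = 53.2% → varenicline
(Neither sweeps every dependence group, but varenicline has the higher pooled rate.)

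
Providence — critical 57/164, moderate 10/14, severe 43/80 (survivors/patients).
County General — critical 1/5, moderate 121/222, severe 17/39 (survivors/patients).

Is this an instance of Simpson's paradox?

Critical: Providence 57/164 = 34.8%, County General 1/5 = 20.0% → Providence
Moderate: Providence 10/14 = 71.4%, County General 121/222 = 54.5% → Providence
Severe: Providence 43/80 = 53.8%, County General 17/39 = 43.6% → Providence
Overall: Providence 110/258 = 42.6%, County General 139/266 = 52.3% → County General
Providence wins each case group but County General wins overall — the comparison reverses. Providence's patients skew toward critical, which has a lower base rate.

Yes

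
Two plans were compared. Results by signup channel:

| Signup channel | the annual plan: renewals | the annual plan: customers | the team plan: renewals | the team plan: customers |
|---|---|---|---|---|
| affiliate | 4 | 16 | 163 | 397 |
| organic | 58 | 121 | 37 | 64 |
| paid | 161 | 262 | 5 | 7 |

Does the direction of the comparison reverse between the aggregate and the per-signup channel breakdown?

Affiliate: the annual plan 4/16 = 25.0%, the team plan 163/397 = 41.1% → the team plan
Organic: the annual plan 58/121 = 47.9%, the team plan 37/64 = 57.8% → the team plan
Paid: the annual plan 161/262 = 61.5%, the team plan 5/7 = 71.4% → the team plan
Overall: the annual plan 223/399 = 55.9%, the team plan 205/468 = 43.8% → the annual plan
The team plan wins each signup group but the annual plan wins overall — the comparison reverses. The team plan's customers skew toward affiliate, which has a lower base rate.

Yes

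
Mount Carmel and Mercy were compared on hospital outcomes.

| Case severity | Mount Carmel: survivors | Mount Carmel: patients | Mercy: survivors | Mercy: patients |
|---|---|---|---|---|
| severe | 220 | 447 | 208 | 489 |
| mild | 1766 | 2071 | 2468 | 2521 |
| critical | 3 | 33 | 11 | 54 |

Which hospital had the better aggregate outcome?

Severe: Mount Carmel 220/447 = 49.2%, Mercy 208/489 = 42.5% → Mount Carmel
Mild: Mount Carmel 1766/2071 = 85.3%, Mercy 2468/2521 = 97.9% → Mercy
Critical: Mount Carmel 3/33 = 9.1%, Mercy 11/54 = 20.4% → Mercy
Overall: Mount Carmel 1989/2551 = 78.0%, Mercy 2687/3064 = 87.7% → Mercy
(Neither sweeps every case group, but Mercy has the higher pooled rate.)

Mercy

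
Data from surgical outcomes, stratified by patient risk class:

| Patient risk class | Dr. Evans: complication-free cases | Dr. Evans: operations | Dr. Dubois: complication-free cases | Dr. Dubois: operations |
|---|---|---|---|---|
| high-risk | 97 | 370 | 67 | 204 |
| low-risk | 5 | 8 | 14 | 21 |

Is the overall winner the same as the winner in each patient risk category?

Yes

High-risk: Dr. Evans 97/370 = 26.2%, Dr. Dubois 67/204 = 32.8% → Dr. Dubois
Low-risk: Dr. Evans 5/8 = 62.5%, Dr. Dubois 14/21 = 66.7% → Dr. Dubois
Overall: Dr. Evans 102/378 = 27.0%, Dr. Dubois 81/225 = 36.0% → Dr. Dubois
Dr. Dubois wins overall and in every patient risk group — no reversal.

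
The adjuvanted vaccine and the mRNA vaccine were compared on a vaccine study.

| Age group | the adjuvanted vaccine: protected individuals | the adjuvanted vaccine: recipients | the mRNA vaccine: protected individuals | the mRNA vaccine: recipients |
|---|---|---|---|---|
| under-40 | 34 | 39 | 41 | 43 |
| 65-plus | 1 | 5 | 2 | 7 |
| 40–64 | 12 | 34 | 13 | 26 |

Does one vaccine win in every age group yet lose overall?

Under-40: the adjuvanted vaccine 34/39 = 87.2%, the mRNA vaccine 41/43 = 95.3% → the mRNA vaccine
65-plus: the adjuvanted vaccine 1/5 = 20.0%, the mRNA vaccine 2/7 = 28.6% → the mRNA vaccine
40–64: the adjuvanted vaccine 12/34 = 35.3%, the mRNA vaccine 13/26 = 50.0% → the mRNA vaccine
Overall: the adjuvanted vaccine 47/78 = 60.3%, the mRNA vaccine 56/76 = 73.7% → the mRNA vaccine
The mRNA vaccine wins overall and in every age group — no reversal.

No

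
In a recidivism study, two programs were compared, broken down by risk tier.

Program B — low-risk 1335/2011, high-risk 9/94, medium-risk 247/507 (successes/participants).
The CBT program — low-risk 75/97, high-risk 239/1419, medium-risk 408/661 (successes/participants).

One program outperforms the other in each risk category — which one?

the CBT program

Low-risk: Program B 1335/2011 = 66.4%, the CBT program 75/97 = 77.3% → the CBT program
High-risk: Program B 9/94 = 9.6%, the CBT program 239/1419 = 16.8% → the CBT program
Medium-risk: Program B 247/507 = 48.7%, the CBT program 408/661 = 61.7% → the CBT program
The CBT program has the higher rate in all 3 groups.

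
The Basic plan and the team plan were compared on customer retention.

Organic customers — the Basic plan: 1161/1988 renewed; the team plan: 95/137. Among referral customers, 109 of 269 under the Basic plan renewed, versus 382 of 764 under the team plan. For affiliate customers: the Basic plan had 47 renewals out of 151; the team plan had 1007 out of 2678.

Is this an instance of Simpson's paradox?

Organic: the Basic plan 1161/1988 = 58.4%, the team plan 95/137 = 69.3% → the team plan
Referral: the Basic plan 109/269 = 40.5%, the team plan 382/764 = 50.0% → the team plan
Affiliate: the Basic plan 47/151 = 31.1%, the team plan 1007/2678 = 37.6% → the team plan
Overall: the Basic plan 1317/2408 = 54.7%, the team plan 1484/3579 = 41.5% → the Basic plan
The team plan wins each signup group but the Basic plan wins overall — the comparison reverses. The team plan's customers skew toward affiliate, which has a lower base rate.

Yes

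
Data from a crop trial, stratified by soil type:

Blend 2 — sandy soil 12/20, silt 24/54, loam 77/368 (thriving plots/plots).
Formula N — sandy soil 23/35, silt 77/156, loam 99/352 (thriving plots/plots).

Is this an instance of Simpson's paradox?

No

Sandy soil: Blend 2 12/20 = 60.0%, Formula N 23/35 = 65.7% → Formula N
Silt: Blend 2 24/54 = 44.4%, Formula N 77/156 = 49.4% → Formula N
Loam: Blend 2 77/368 = 20.9%, Formula N 99/352 = 28.1% → Formula N
Overall: Blend 2 113/442 = 25.6%, Formula N 199/543 = 36.6% → Formula N
Formula N wins overall and in every soil group — no reversal.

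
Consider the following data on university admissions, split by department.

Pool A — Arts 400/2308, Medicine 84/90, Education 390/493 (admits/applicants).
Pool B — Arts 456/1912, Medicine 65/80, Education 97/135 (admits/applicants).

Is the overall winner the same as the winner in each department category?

No

Arts: Pool A 400/2308 = 17.3%, Pool B 456/1912 = 23.8% → Pool B
Medicine: Pool A 84/90 = 93.3%, Pool B 65/80 = 81.2% → Pool A
Education: Pool A 390/493 = 79.1%, Pool B 97/135 = 71.9% → Pool A
Overall: Pool A 874/2891 = 30.2%, Pool B 618/2127 = 29.1% → Pool A
Neither sweeps: Pool A wins 2 of 3 groups, Pool B wins 1. Pool A wins overall but not every group — no Simpson reversal.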